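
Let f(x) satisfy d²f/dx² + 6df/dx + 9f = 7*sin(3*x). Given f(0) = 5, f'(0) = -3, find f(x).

Characteristic equation r² + 6r + 9 = 0 has discriminant (6)² - 4·(9) = 0, so r = -3 is a repeated root.
Hence f_h = (C1 + C2*x)*exp(-3*x).
Try f_p = A*cos(3*x) + B*sin(3*x). Substituting and equating the coefficients of cos(3x) and sin(3x) gives A = -7/18, B = 0, so f_p = -7*cos(3*x)/18.
General solution: f = -7*cos(3*x)/18 + C1*exp(-3*x) + C2*x*exp(-3*x).
Apply the initial conditions: f(0) = -7/18 + C1 = 5 and f'(0) = C2 - 3*C1 = -3. Solving gives C1 = 97/18, C2 = 79/6.

f = -7*cos(3*x)/18 + 97*exp(-3*x)/18 + 79*x*exp(-3*x)/6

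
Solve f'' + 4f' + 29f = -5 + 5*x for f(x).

f = -165/841 + 5*x/29 + C1*cos(5*x)*exp(-2*x) + C2*exp(-2*x)*sin(5*x)

Characteristic equation r² + 4r + 29 = 0 has discriminant (4)² - 4·(29) = -100 < 0, so r = -2 ± 5i.
Hence f_h = C1*cos(5*x)*exp(-2*x) + C2*exp(-2*x)*sin(5*x).
For the particular solution try f_p = A0 + A1*x. Substituting and matching coefficients of each power of x gives A0 = -165/841, A1 = 5/29, so f_p = -165/841 + 5*x/29.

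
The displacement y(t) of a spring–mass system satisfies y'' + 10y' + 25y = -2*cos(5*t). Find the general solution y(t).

Characteristic equation r² + 10r + 25 = 0 has discriminant (10)² - 4·(25) = 0, so r = -5 is a repeated root.
Hence y_h = (C1 + C2*t)*exp(-5*t).
Try y_p = A*cos(5*t) + B*sin(5*t). Substituting and equating the coefficients of cos(5t) and sin(5t) gives A = 0, B = -1/25, so y_p = -sin(5*t)/25.

y = -sin(5*t)/25 + C1*exp(-5*t) + C2*t*exp(-5*t)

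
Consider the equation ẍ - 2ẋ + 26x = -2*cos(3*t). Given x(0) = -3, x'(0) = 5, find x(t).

Characteristic equation r² - 2r + 26 = 0 has discriminant (-2)² - 4·(26) = -100 < 0, so r = 1 ± 5i.
Hence x_h = C1*cos(5*t)*exp(t) + C2*exp(t)*sin(5*t).
Try x_p = A*cos(3*t) + B*sin(3*t). Substituting and equating the coefficients of cos(3t) and sin(3t) gives A = -34/325, B = 12/325, so x_p = -34*cos(3*t)/325 + 12*sin(3*t)/325.
General solution: x = -34*cos(3*t)/325 + 12*sin(3*t)/325 + C1*cos(5*t)*exp(t) + C2*exp(t)*sin(5*t).
Apply the initial conditions: x(0) = -34/325 + C1 = -3 and x'(0) = 36/325 + C1 + 5*C2 = 5. Solving gives C1 = -941/325, C2 = 506/325.

x = -34*cos(3*t)/325 + 12*sin(3*t)/325 - 941*cos(5*t)*exp(t)/325 + 506*exp(t)*sin(5*t)/325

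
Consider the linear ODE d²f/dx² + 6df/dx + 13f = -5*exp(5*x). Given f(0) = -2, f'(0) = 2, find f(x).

Characteristic equation r² + 6r + 13 = 0 has discriminant (6)² - 4·(13) = -16 < 0, so r = -3 ± 2i.
Hence f_h = C1*cos(2*x)*exp(-3*x) + C2*exp(-3*x)*sin(2*x).
Try f_p = A*exp(5*x). Substituting into the equation and dividing by exp(5*x) gives A = -5/68, so f_p = -5*exp(5*x)/68.
General solution: f = -5*exp(5*x)/68 + C1*cos(2*x)*exp(-3*x) + C2*exp(-3*x)*sin(2*x).
Apply the initial conditions: f(0) = -5/68 + C1 = -2 and f'(0) = -25/68 - 3*C1 + 2*C2 = 2. Solving gives C1 = -131/68, C2 = -29/17.

f = -5*exp(5*x)/68 - 131*cos(2*x)*exp(-3*x)/68 - 29*exp(-3*x)*sin(2*x)/17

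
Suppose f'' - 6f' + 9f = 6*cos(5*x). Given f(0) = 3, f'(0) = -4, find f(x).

Characteristic equation r² - 6r + 9 = 0 has discriminant (-6)² - 4·(9) = 0, so r = 3 is a repeated root.
Hence f_h = (C1 + C2*x)*exp(3*x).
Try f_p = A*cos(5*x) + B*sin(5*x). Substituting and equating the coefficients of cos(5x) and sin(5x) gives A = -24/289, B = -45/289, so f_p = -45*sin(5*x)/289 - 24*cos(5*x)/289.
General solution: f = -45*sin(5*x)/289 - 24*cos(5*x)/289 + C1*exp(3*x) + C2*x*exp(3*x).
Apply the initial conditions: f(0) = -24/289 + C1 = 3 and f'(0) = -225/289 + C2 + 3*C1 = -4. Solving gives C1 = 891/289, C2 = -212/17.

f = -45*sin(5*x)/289 - 24*cos(5*x)/289 + 891*exp(3*x)/289 - 212*x*exp(3*x)/17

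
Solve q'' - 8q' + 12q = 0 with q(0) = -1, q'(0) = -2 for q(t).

q = -exp(2*t)

Characteristic equation r² - 8r + 12 = 0 factors as (r - 2)(r - 6) = 0, so r = 2, 6.
Hence q_h = C1*exp(2*t) + C2*exp(6*t).
Apply the initial conditions: q(0) = C1 + C2 = -1 and q'(0) = 2*C1 + 6*C2 = -2. Solving gives C1 = -1, C2 = 0.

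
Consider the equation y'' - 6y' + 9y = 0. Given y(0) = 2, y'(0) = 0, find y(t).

Characteristic equation r² - 6r + 9 = 0 has discriminant (-6)² - 4·(9) = 0, so r = 3 is a repeated root.
Hence y_h = (C1 + C2*t)*exp(3*t).
Apply the initial conditions: y(0) = C1 = 2 and y'(0) = C2 + 3*C1 = 0. Solving gives C1 = 2, C2 = -6.

y = 2*exp(3*t) - 6*t*exp(3*t)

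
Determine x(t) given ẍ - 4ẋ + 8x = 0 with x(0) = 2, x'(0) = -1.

Characteristic equation r² - 4r + 8 = 0 has discriminant (-4)² - 4·(8) = -16 < 0, so r = 2 ± 2i.
Hence x_h = C1*cos(2*t)*exp(2*t) + C2*exp(2*t)*sin(2*t).
Apply the initial conditions: x(0) = C1 = 2 and x'(0) = 2*C1 + 2*C2 = -1. Solving gives C1 = 2, C2 = -5/2.

x = 2*cos(2*t)*exp(2*t) - 5*exp(2*t)*sin(2*t)/2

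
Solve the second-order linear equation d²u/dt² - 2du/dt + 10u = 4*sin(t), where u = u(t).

Characteristic equation r² - 2r + 10 = 0 has discriminant (-2)² - 4·(10) = -36 < 0, so r = 1 ± 3i.
Hence u_h = C1*cos(3*t)*exp(t) + C2*exp(t)*sin(3*t).
Try u_p = A*cos(t) + B*sin(t). Substituting and equating the coefficients of cos(t) and sin(t) gives A = 8/85, B = 36/85, so u_p = 8*cos(t)/85 + 36*sin(t)/85.

u = 8*cos(t)/85 + 36*sin(t)/85 + C1*cos(3*t)*exp(t) + C2*exp(t)*sin(3*t)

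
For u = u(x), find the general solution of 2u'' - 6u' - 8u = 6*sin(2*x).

u = -6*sin(2*x)/25 + 9*cos(2*x)/50 + C1*exp(4*x) + C2*exp(-x)

Divide through by 2: u'' - 3u' - 4u = 3*sin(2*x).
Characteristic equation r² - 3r - 4 = 0 factors as (r - 4)(r + 1) = 0, so r = 4, -1.
Hence u_h = C1*exp(4*x) + C2*exp(-x).
Try u_p = A*cos(2*x) + B*sin(2*x). Substituting and equating the coefficients of cos(2x) and sin(2x) gives A = 9/50, B = -6/25, so u_p = -6*sin(2*x)/25 + 9*cos(2*x)/50.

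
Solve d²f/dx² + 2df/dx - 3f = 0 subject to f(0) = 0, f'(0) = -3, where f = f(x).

Characteristic equation r² + 2r - 3 = 0 factors as (r + 3)(r - 1) = 0, so r = -3, 1.
Hence f_h = C1*exp(-3*x) + C2*exp(x).
Apply the initial conditions: f(0) = C1 + C2 = 0 and f'(0) = C2 - 3*C1 = -3. Solving gives C1 = 3/4, C2 = -3/4.

f = -3*exp(x)/4 + 3*exp(-3*x)/4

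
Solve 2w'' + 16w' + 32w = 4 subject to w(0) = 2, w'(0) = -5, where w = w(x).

Divide through by 2: w'' + 8w' + 16w = 2.
Characteristic equation r² + 8r + 16 = 0 has discriminant (8)² - 4·(16) = 0, so r = -4 is a repeated root.
Hence w_h = (C1 + C2*x)*exp(-4*x).
For the particular solution try w_p = A0. Substituting and matching coefficients of each power of x gives A0 = 1/8, so w_p = 1/8.
General solution: w = 1/8 + C1*exp(-4*x) + C2*x*exp(-4*x).
Apply the initial conditions: w(0) = 1/8 + C1 = 2 and w'(0) = C2 - 4*C1 = -5. Solving gives C1 = 15/8, C2 = 5/2.

w = 1/8 + 15*exp(-4*x)/8 + 5*x*exp(-4*x)/2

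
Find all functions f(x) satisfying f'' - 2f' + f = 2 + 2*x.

f = 6 + 2*x + C1*exp(x) + C2*x*exp(x)

Characteristic equation r² - 2r + 1 = 0 has discriminant (-2)² - 4·(1) = 0, so r = 1 is a repeated root.
Hence f_h = (C1 + C2*x)*exp(x).
For the particular solution try f_p = A0 + A1*x. Substituting and matching coefficients of each power of x gives A0 = 6, A1 = 2, so f_p = 6 + 2*x.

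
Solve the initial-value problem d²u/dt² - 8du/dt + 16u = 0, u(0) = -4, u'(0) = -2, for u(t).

Characteristic equation r² - 8r + 16 = 0 has discriminant (-8)² - 4·(16) = 0, so r = 4 is a repeated root.
Hence u_h = (C1 + C2*t)*exp(4*t).
Apply the initial conditions: u(0) = C1 = -4 and u'(0) = C2 + 4*C1 = -2. Solving gives C1 = -4, C2 = 14.

u = -4*exp(4*t) + 14*t*exp(4*t)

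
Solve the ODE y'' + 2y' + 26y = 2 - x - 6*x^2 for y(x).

Characteristic equation r² + 2r + 26 = 0 has discriminant (2)² - 4·(26) = -100 < 0, so r = -1 ± 5i.
Hence y_h = C1*cos(5*x)*exp(-x) + C2*exp(-x)*sin(5*x).
For the particular solution try y_p = A0 + A1*x + A2*x^2. Substituting and matching coefficients of each power of x gives A0 = 417/4394, A1 = -1/338, A2 = -3/13, so y_p = 417/4394 - 3*x^2/13 - x/338.

y = 417/4394 - 3*x**2/13 - x/338 + C1*cos(5*x)*exp(-x) + C2*exp(-x)*sin(5*x)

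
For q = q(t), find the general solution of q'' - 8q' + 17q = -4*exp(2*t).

Characteristic equation r² - 8r + 17 = 0 has discriminant (-8)² - 4·(17) = -4 < 0, so r = 4 ± i.
Hence q_h = C1*cos(t)*exp(4*t) + C2*exp(4*t)*sin(t).
Try q_p = A*exp(2*t). Substituting into the equation and dividing by exp(2*t) gives A = -4/5, so q_p = -4*exp(2*t)/5.

q = -4*exp(2*t)/5 + C1*cos(t)*exp(4*t) + C2*exp(4*t)*sin(t)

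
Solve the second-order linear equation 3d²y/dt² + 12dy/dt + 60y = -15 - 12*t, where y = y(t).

y = -21/100 - t/5 + C1*cos(4*t)*exp(-2*t) + C2*exp(-2*t)*sin(4*t)

Divide through by 3: y'' + 4y' + 20y = -5 - 4*t.
Characteristic equation r² + 4r + 20 = 0 has discriminant (4)² - 4·(20) = -64 < 0, so r = -2 ± 4i.
Hence y_h = C1*cos(4*t)*exp(-2*t) + C2*exp(-2*t)*sin(4*t).
For the particular solution try y_p = A0 + A1*t. Substituting and matching coefficients of each power of t gives A0 = -21/100, A1 = -1/5, so y_p = -21/100 - t/5.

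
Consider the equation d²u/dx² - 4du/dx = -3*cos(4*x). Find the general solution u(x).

Characteristic equation r² - 4r = 0 factors as (r - 4)r = 0, so r = 4, 0.
Hence u_h = C1*exp(4*x) + C2.
Try u_p = A*cos(4*x) + B*sin(4*x). Substituting and equating the coefficients of cos(4x) and sin(4x) gives A = 3/32, B = 3/32, so u_p = 3*cos(4*x)/32 + 3*sin(4*x)/32.

u = C2 + 3*cos(4*x)/32 + 3*sin(4*x)/32 + C1*exp(4*x)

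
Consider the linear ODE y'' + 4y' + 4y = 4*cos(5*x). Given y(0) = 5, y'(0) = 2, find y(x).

Characteristic equation r² + 4r + 4 = 0 has discriminant (4)² - 4·(4) = 0, so r = -2 is a repeated root.
Hence y_h = (C1 + C2*x)*exp(-2*x).
Try y_p = A*cos(5*x) + B*sin(5*x). Substituting and equating the coefficients of cos(5x) and sin(5x) gives A = -84/841, B = 80/841, so y_p = -84*cos(5*x)/841 + 80*sin(5*x)/841.
General solution: y = -84*cos(5*x)/841 + 80*sin(5*x)/841 + C1*exp(-2*x) + C2*x*exp(-2*x).
Apply the initial conditions: y(0) = -84/841 + C1 = 5 and y'(0) = 400/841 + C2 - 2*C1 = 2. Solving gives C1 = 4289/841, C2 = 340/29.

y = -84*cos(5*x)/841 + 80*sin(5*x)/841 + 4289*exp(-2*x)/841 + 340*x*exp(-2*x)/29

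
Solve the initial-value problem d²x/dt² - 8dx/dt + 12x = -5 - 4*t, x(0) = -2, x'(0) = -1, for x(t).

x = -23/36 - 15*exp(2*t)/8 - t/3 + 37*exp(6*t)/72

Characteristic equation r² - 8r + 12 = 0 factors as (r - 6)(r - 2) = 0, so r = 6, 2.
Hence x_h = C1*exp(6*t) + C2*exp(2*t).
For the particular solution try x_p = A0 + A1*t. Substituting and matching coefficients of each power of t gives A0 = -23/36, A1 = -1/3, so x_p = -23/36 - t/3.
General solution: x = -23/36 - t/3 + C1*exp(6*t) + C2*exp(2*t).
Apply the initial conditions: x(0) = -23/36 + C1 + C2 = -2 and x'(0) = -1/3 + 2*C2 + 6*C1 = -1. Solving gives C1 = 37/72, C2 = -15/8.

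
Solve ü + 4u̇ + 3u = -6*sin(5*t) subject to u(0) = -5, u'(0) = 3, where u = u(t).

u = -171*exp(-t)/26 + 30*cos(5*t)/221 + 33*sin(5*t)/221 + 49*exp(-3*t)/34

Characteristic equation r² + 4r + 3 = 0 factors as (r + 1)(r + 3) = 0, so r = -1, -3.
Hence u_h = C1*exp(-t) + C2*exp(-3*t).
Try u_p = A*cos(5*t) + B*sin(5*t). Substituting and equating the coefficients of cos(5t) and sin(5t) gives A = 30/221, B = 33/221, so u_p = 30*cos(5*t)/221 + 33*sin(5*t)/221.
General solution: u = 30*cos(5*t)/221 + 33*sin(5*t)/221 + C1*exp(-t) + C2*exp(-3*t).
Apply the initial conditions: u(0) = 30/221 + C1 + C2 = -5 and u'(0) = 165/221 - C1 - 3*C2 = 3. Solving gives C1 = -171/26, C2 = 49/34.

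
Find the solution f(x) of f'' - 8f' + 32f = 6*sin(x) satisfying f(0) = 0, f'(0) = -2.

f = 48*cos(x)/1025 + 186*sin(x)/1025 - 511*exp(4*x)*sin(4*x)/1025 - 48*cos(4*x)*exp(4*x)/1025

Characteristic equation r² - 8r + 32 = 0 has discriminant (-8)² - 4·(32) = -64 < 0, so r = 4 ± 4i.
Hence f_h = C1*cos(4*x)*exp(4*x) + C2*exp(4*x)*sin(4*x).
Try f_p = A*cos(x) + B*sin(x). Substituting and equating the coefficients of cos(x) and sin(x) gives A = 48/1025, B = 186/1025, so f_p = 48*cos(x)/1025 + 186*sin(x)/1025.
General solution: f = 48*cos(x)/1025 + 186*sin(x)/1025 + C1*cos(4*x)*exp(4*x) + C2*exp(4*x)*sin(4*x).
Apply the initial conditions: f(0) = 48/1025 + C1 = 0 and f'(0) = 186/1025 + 4*C1 + 4*C2 = -2. Solving gives C1 = -48/1025, C2 = -511/1025.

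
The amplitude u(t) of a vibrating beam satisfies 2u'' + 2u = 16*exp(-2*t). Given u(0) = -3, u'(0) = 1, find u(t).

u = -23*cos(t)/5 + 8*exp(-2*t)/5 + 21*sin(t)/5

Divide through by 2: u'' + u = 8*exp(-2*t).
Characteristic equation r² + 1 = 0 has discriminant (0)² - 4·(1) = -4 < 0, so r = ± i.
Hence u_h = C1*cos(t) + C2*sin(t).
Try u_p = A*exp(-2*t). Substituting into the equation and dividing by exp(-2*t) gives A = 8/5, so u_p = 8*exp(-2*t)/5.
General solution: u = 8*exp(-2*t)/5 + C1*cos(t) + C2*sin(t).
Apply the initial conditions: u(0) = 8/5 + C1 = -3 and u'(0) = -16/5 + C2 = 1. Solving gives C1 = -23/5, C2 = 21/5.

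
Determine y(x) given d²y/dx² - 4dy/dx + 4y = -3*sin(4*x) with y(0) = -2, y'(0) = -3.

y = -47*exp(2*x)/25 - 3*cos(4*x)/25 + 9*sin(4*x)/100 + 2*x*exp(2*x)/5

Characteristic equation r² - 4r + 4 = 0 has discriminant (-4)² - 4·(4) = 0, so r = 2 is a repeated root.
Hence y_h = (C1 + C2*x)*exp(2*x).
Try y_p = A*cos(4*x) + B*sin(4*x). Substituting and equating the coefficients of cos(4x) and sin(4x) gives A = -3/25, B = 9/100, so y_p = -3*cos(4*x)/25 + 9*sin(4*x)/100.
General solution: y = -3*cos(4*x)/25 + 9*sin(4*x)/100 + C1*exp(2*x) + C2*x*exp(2*x).
Apply the initial conditions: y(0) = -3/25 + C1 = -2 and y'(0) = 9/25 + C2 + 2*C1 = -3. Solving gives C1 = -47/25, C2 = 2/5.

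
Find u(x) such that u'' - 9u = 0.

Characteristic equation r² - 9 = 0 factors as (r + 3)(r - 3) = 0, so r = -3, 3.
Hence u_h = C1*exp(-3*x) + C2*exp(3*x).

u = C1*exp(-3*x) + C2*exp(3*x)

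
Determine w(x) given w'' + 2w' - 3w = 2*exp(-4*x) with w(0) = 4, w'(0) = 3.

Characteristic equation r² + 2r - 3 = 0 factors as (r - 1)(r + 3) = 0, so r = 1, -3.
Hence w_h = C1*exp(x) + C2*exp(-3*x).
Try w_p = A*exp(-4*x). Substituting into the equation and dividing by exp(-4*x) gives A = 2/5, so w_p = 2*exp(-4*x)/5.
General solution: w = 2*exp(-4*x)/5 + C1*exp(x) + C2*exp(-3*x).
Apply the initial conditions: w(0) = 2/5 + C1 + C2 = 4 and w'(0) = -8/5 + C1 - 3*C2 = 3. Solving gives C1 = 77/20, C2 = -1/4.

w = -exp(-3*x)/4 + 2*exp(-4*x)/5 + 77*exp(x)/20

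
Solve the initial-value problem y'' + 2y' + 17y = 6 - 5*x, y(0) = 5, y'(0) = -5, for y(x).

Characteristic equation r² + 2r + 17 = 0 has discriminant (2)² - 4·(17) = -64 < 0, so r = -1 ± 4i.
Hence y_h = C1*cos(4*x)*exp(-x) + C2*exp(-x)*sin(4*x).
For the particular solution try y_p = A0 + A1*x. Substituting and matching coefficients of each power of x gives A0 = 112/289, A1 = -5/17, so y_p = 112/289 - 5*x/17.
General solution: y = 112/289 - 5*x/17 + C1*cos(4*x)*exp(-x) + C2*exp(-x)*sin(4*x).
Apply the initial conditions: y(0) = 112/289 + C1 = 5 and y'(0) = -5/17 - C1 + 4*C2 = -5. Solving gives C1 = 1333/289, C2 = -27/1156.

y = 112/289 - 5*x/17 - 27*exp(-x)*sin(4*x)/1156 + 1333*cos(4*x)*exp(-x)/289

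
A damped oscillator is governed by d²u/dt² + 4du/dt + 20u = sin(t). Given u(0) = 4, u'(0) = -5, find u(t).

u = -4*cos(t)/377 + 19*sin(t)/377 + 280*exp(-2*t)*sin(4*t)/377 + 1512*cos(4*t)*exp(-2*t)/377

Characteristic equation r² + 4r + 20 = 0 has discriminant (4)² - 4·(20) = -64 < 0, so r = -2 ± 4i.
Hence u_h = C1*cos(4*t)*exp(-2*t) + C2*exp(-2*t)*sin(4*t).
Try u_p = A*cos(t) + B*sin(t). Substituting and equating the coefficients of cos(t) and sin(t) gives A = -4/377, B = 19/377, so u_p = -4*cos(t)/377 + 19*sin(t)/377.
General solution: u = -4*cos(t)/377 + 19*sin(t)/377 + C1*cos(4*t)*exp(-2*t) + C2*exp(-2*t)*sin(4*t).
Apply the initial conditions: u(0) = -4/377 + C1 = 4 and u'(0) = 19/377 - 2*C1 + 4*C2 = -5. Solving gives C1 = 1512/377, C2 = 280/377.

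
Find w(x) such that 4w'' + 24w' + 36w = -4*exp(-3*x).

w = C1*exp(-3*x) - x**2*exp(-3*x)/2 + C2*x*exp(-3*x)

Divide through by 4: w'' + 6w' + 9w = -exp(-3*x).
Characteristic equation r² + 6r + 9 = 0 has discriminant (6)² - 4·(9) = 0, so r = -3 is a repeated root.
Hence w_h = (C1 + C2*x)*exp(-3*x).
Since exp(-3*x) solves the homogeneous equation (r = -3 is a root of multiplicity 2), multiply the trial by x^2. Try w_p = A*x^2*exp(-3*x). Substituting into the equation and dividing by exp(-3*x) gives A = -1/2, so w_p = -x^2*exp(-3*x)/2.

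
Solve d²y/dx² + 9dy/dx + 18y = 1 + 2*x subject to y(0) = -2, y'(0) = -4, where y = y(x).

Characteristic equation r² + 9r + 18 = 0 factors as (r + 6)(r + 3) = 0, so r = -6, -3.
Hence y_h = C1*exp(-6*x) + C2*exp(-3*x).
For the particular solution try y_p = A0 + A1*x. Substituting and matching coefficients of each power of x gives A0 = 0, A1 = 1/9, so y_p = x/9.
General solution: y = x/9 + C1*exp(-6*x) + C2*exp(-3*x).
Apply the initial conditions: y(0) = C1 + C2 = -2 and y'(0) = 1/9 - 6*C1 - 3*C2 = -4. Solving gives C1 = 91/27, C2 = -145/27.

y = -145*exp(-3*x)/27 + x/9 + 91*exp(-6*x)/27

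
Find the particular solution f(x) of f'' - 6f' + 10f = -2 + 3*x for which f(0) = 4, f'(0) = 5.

f = -1/50 + 3*x/10 - 184*exp(3*x)*sin(x)/25 + 201*cos(x)*exp(3*x)/50

Characteristic equation r² - 6r + 10 = 0 has discriminant (-6)² - 4·(10) = -4 < 0, so r = 3 ± i.
Hence f_h = C1*cos(x)*exp(3*x) + C2*exp(3*x)*sin(x).
For the particular solution try f_p = A0 + A1*x. Substituting and matching coefficients of each power of x gives A0 = -1/50, A1 = 3/10, so f_p = -1/50 + 3*x/10.
General solution: f = -1/50 + 3*x/10 + C1*cos(x)*exp(3*x) + C2*exp(3*x)*sin(x).
Apply the initial conditions: f(0) = -1/50 + C1 = 4 and f'(0) = 3/10 + C2 + 3*C1 = 5. Solving gives C1 = 201/50, C2 = -184/25.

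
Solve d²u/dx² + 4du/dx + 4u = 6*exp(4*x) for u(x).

u = exp(4*x)/6 + C1*exp(-2*x) + C2*x*exp(-2*x)

Characteristic equation r² + 4r + 4 = 0 has discriminant (4)² - 4·(4) = 0, so r = -2 is a repeated root.
Hence u_h = (C1 + C2*x)*exp(-2*x).
Try u_p = A*exp(4*x). Substituting into the equation and dividing by exp(4*x) gives A = 1/6, so u_p = exp(4*x)/6.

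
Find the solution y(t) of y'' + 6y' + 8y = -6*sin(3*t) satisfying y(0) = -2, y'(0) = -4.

Characteristic equation r² + 6r + 8 = 0 factors as (r + 2)(r + 4) = 0, so r = -2, -4.
Hence y_h = C1*exp(-2*t) + C2*exp(-4*t).
Try y_p = A*cos(3*t) + B*sin(3*t). Substituting and equating the coefficients of cos(3t) and sin(3t) gives A = 108/325, B = 6/325, so y_p = 6*sin(3*t)/325 + 108*cos(3*t)/325.
General solution: y = 6*sin(3*t)/325 + 108*cos(3*t)/325 + C1*exp(-2*t) + C2*exp(-4*t).
Apply the initial conditions: y(0) = 108/325 + C1 + C2 = -2 and y'(0) = 18/325 - 4*C2 - 2*C1 = -4. Solving gives C1 = -87/13, C2 = 109/25.

y = -87*exp(-2*t)/13 + 6*sin(3*t)/325 + 108*cos(3*t)/325 + 109*exp(-4*t)/25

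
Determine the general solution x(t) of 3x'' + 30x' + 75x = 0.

x = C1*exp(-5*t) + C2*t*exp(-5*t)

Divide through by 3: x'' + 10x' + 25x = 0.
Characteristic equation r² + 10r + 25 = 0 has discriminant (10)² - 4·(25) = 0, so r = -5 is a repeated root.
Hence x_h = (C1 + C2*t)*exp(-5*t).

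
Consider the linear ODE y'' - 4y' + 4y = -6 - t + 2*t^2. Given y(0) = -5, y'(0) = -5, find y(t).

y = -1 + t**2/2 - 4*exp(2*t) + 3*t/4 + 9*t*exp(2*t)/4

Characteristic equation r² - 4r + 4 = 0 has discriminant (-4)² - 4·(4) = 0, so r = 2 is a repeated root.
Hence y_h = (C1 + C2*t)*exp(2*t).
For the particular solution try y_p = A0 + A1*t + A2*t^2. Substituting and matching coefficients of each power of t gives A0 = -1, A1 = 3/4, A2 = 1/2, so y_p = -1 + t^2/2 + 3*t/4.
General solution: y = -1 + t^2/2 + 3*t/4 + C1*exp(2*t) + C2*t*exp(2*t).
Apply the initial conditions: y(0) = -1 + C1 = -5 and y'(0) = 3/4 + C2 + 2*C1 = -5. Solving gives C1 = -4, C2 = 9/4.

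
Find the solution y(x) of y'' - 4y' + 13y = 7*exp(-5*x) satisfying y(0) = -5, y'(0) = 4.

y = 7*exp(-5*x)/58 - 297*cos(3*x)*exp(2*x)/58 + 287*exp(2*x)*sin(3*x)/58

Characteristic equation r² - 4r + 13 = 0 has discriminant (-4)² - 4·(13) = -36 < 0, so r = 2 ± 3i.
Hence y_h = C1*cos(3*x)*exp(2*x) + C2*exp(2*x)*sin(3*x).
Try y_p = A*exp(-5*x). Substituting into the equation and dividing by exp(-5*x) gives A = 7/58, so y_p = 7*exp(-5*x)/58.
General solution: y = 7*exp(-5*x)/58 + C1*cos(3*x)*exp(2*x) + C2*exp(2*x)*sin(3*x).
Apply the initial conditions: y(0) = 7/58 + C1 = -5 and y'(0) = -35/58 + 2*C1 + 3*C2 = 4. Solving gives C1 = -297/58, C2 = 287/58.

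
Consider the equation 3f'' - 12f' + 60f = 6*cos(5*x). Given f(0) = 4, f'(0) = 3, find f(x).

f = -8*sin(5*x)/85 - 2*cos(5*x)/85 - 389*exp(2*x)*sin(4*x)/340 + 342*cos(4*x)*exp(2*x)/85

Divide through by 3: f'' - 4f' + 20f = 2*cos(5*x).
Characteristic equation r² - 4r + 20 = 0 has discriminant (-4)² - 4·(20) = -64 < 0, so r = 2 ± 4i.
Hence f_h = C1*cos(4*x)*exp(2*x) + C2*exp(2*x)*sin(4*x).
Try f_p = A*cos(5*x) + B*sin(5*x). Substituting and equating the coefficients of cos(5x) and sin(5x) gives A = -2/85, B = -8/85, so f_p = -8*sin(5*x)/85 - 2*cos(5*x)/85.
General solution: f = -8*sin(5*x)/85 - 2*cos(5*x)/85 + C1*cos(4*x)*exp(2*x) + C2*exp(2*x)*sin(4*x).
Apply the initial conditions: f(0) = -2/85 + C1 = 4 and f'(0) = -8/17 + 2*C1 + 4*C2 = 3. Solving gives C1 = 342/85, C2 = -389/340.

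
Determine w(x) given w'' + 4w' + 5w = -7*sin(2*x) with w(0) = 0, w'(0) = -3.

w = -7*sin(2*x)/65 + 56*cos(2*x)/65 - 293*exp(-2*x)*sin(x)/65 - 56*cos(x)*exp(-2*x)/65

Characteristic equation r² + 4r + 5 = 0 has discriminant (4)² - 4·(5) = -4 < 0, so r = -2 ± i.
Hence w_h = C1*cos(x)*exp(-2*x) + C2*exp(-2*x)*sin(x).
Try w_p = A*cos(2*x) + B*sin(2*x). Substituting and equating the coefficients of cos(2x) and sin(2x) gives A = 56/65, B = -7/65, so w_p = -7*sin(2*x)/65 + 56*cos(2*x)/65.
General solution: w = -7*sin(2*x)/65 + 56*cos(2*x)/65 + C1*cos(x)*exp(-2*x) + C2*exp(-2*x)*sin(x).
Apply the initial conditions: w(0) = 56/65 + C1 = 0 and w'(0) = -14/65 + C2 - 2*C1 = -3. Solving gives C1 = -56/65, C2 = -293/65.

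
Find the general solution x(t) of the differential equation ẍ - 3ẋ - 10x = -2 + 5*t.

Characteristic equation r² - 3r - 10 = 0 factors as (r - 5)(r + 2) = 0, so r = 5, -2.
Hence x_h = C1*exp(5*t) + C2*exp(-2*t).
For the particular solution try x_p = A0 + A1*t. Substituting and matching coefficients of each power of t gives A0 = 7/20, A1 = -1/2, so x_p = 7/20 - t/2.

x = 7/20 - t/2 + C1*exp(5*t) + C2*exp(-2*t)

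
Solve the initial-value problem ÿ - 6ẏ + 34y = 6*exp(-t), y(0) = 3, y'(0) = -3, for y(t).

Characteristic equation r² - 6r + 34 = 0 has discriminant (-6)² - 4·(34) = -100 < 0, so r = 3 ± 5i.
Hence y_h = C1*cos(5*t)*exp(3*t) + C2*exp(3*t)*sin(5*t).
Try y_p = A*exp(-t). Substituting into the equation and dividing by exp(-t) gives A = 6/41, so y_p = 6*exp(-t)/41.
General solution: y = 6*exp(-t)/41 + C1*cos(5*t)*exp(3*t) + C2*exp(3*t)*sin(5*t).
Apply the initial conditions: y(0) = 6/41 + C1 = 3 and y'(0) = -6/41 + 3*C1 + 5*C2 = -3. Solving gives C1 = 117/41, C2 = -468/205.

y = 6*exp(-t)/41 - 468*exp(3*t)*sin(5*t)/205 + 117*cos(5*t)*exp(3*t)/41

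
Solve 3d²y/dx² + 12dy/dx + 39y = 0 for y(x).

y = C1*cos(3*x)*exp(-2*x) + C2*exp(-2*x)*sin(3*x)

Divide through by 3: y'' + 4y' + 13y = 0.
Characteristic equation r² + 4r + 13 = 0 has discriminant (4)² - 4·(13) = -36 < 0, so r = -2 ± 3i.
Hence y_h = C1*cos(3*x)*exp(-2*x) + C2*exp(-2*x)*sin(3*x).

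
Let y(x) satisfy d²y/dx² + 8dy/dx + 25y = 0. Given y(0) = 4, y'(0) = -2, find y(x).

Characteristic equation r² + 8r + 25 = 0 has discriminant (8)² - 4·(25) = -36 < 0, so r = -4 ± 3i.
Hence y_h = C1*cos(3*x)*exp(-4*x) + C2*exp(-4*x)*sin(3*x).
Apply the initial conditions: y(0) = C1 = 4 and y'(0) = -4*C1 + 3*C2 = -2. Solving gives C1 = 4, C2 = 14/3.

y = 4*cos(3*x)*exp(-4*x) + 14*exp(-4*x)*sin(3*x)/3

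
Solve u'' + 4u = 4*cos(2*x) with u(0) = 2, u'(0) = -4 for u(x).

u = -2*sin(2*x) + 2*cos(2*x) + x*sin(2*x)

Characteristic equation r² + 4 = 0 has discriminant (0)² - 4·(4) = -16 < 0, so r = ± 2i.
Hence u_h = C1*cos(2*x) + C2*sin(2*x).
Since ±2i are characteristic roots, multiply the trial by x. Try u_p = x*(A*cos(2*x) + B*sin(2*x)). Substituting and equating the coefficients of cos(2x) and sin(2x) gives A = 0, B = 1, so u_p = x*sin(2*x).
General solution: u = C1*cos(2*x) + C2*sin(2*x) + x*sin(2*x).
Apply the initial conditions: u(0) = C1 = 2 and u'(0) = 2*C2 = -4. Solving gives C1 = 2, C2 = -2.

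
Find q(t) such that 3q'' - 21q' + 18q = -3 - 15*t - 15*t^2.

Divide through by 3: q'' - 7q' + 6q = -1 - 5*t - 5*t^2.
Characteristic equation r² - 7r + 6 = 0 factors as (r - 1)(r - 6) = 0, so r = 1, 6.
Hence q_h = C1*exp(t) + C2*exp(6*t).
For the particular solution try q_p = A0 + A1*t + A2*t^2. Substituting and matching coefficients of each power of t gives A0 = -169/54, A1 = -25/9, A2 = -5/6, so q_p = -169/54 - 25*t/9 - 5*t^2/6.

q = -169/54 - 25*t/9 - 5*t**2/6 + C1*exp(t) + C2*exp(6*t)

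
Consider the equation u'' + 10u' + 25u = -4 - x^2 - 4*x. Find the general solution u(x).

u = -66/625 - 16*x/125 - x**2/25 + C1*exp(-5*x) + C2*x*exp(-5*x)

Characteristic equation r² + 10r + 25 = 0 has discriminant (10)² - 4·(25) = 0, so r = -5 is a repeated root.
Hence u_h = (C1 + C2*x)*exp(-5*x).
For the particular solution try u_p = A0 + A1*x + A2*x^2. Substituting and matching coefficients of each power of x gives A0 = -66/625, A1 = -16/125, A2 = -1/25, so u_p = -66/625 - 16*x/125 - x^2/25.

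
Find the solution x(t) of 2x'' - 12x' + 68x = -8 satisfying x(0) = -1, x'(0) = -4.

x = -2/17 - 23*exp(3*t)*sin(5*t)/85 - 15*cos(5*t)*exp(3*t)/17

Divide through by 2: x'' - 6x' + 34x = -4.
Characteristic equation r² - 6r + 34 = 0 has discriminant (-6)² - 4·(34) = -100 < 0, so r = 3 ± 5i.
Hence x_h = C1*cos(5*t)*exp(3*t) + C2*exp(3*t)*sin(5*t).
For the particular solution try x_p = A0. Substituting and matching coefficients of each power of t gives A0 = -2/17, so x_p = -2/17.
General solution: x = -2/17 + C1*cos(5*t)*exp(3*t) + C2*exp(3*t)*sin(5*t).
Apply the initial conditions: x(0) = -2/17 + C1 = -1 and x'(0) = 3*C1 + 5*C2 = -4. Solving gives C1 = -15/17, C2 = -23/85.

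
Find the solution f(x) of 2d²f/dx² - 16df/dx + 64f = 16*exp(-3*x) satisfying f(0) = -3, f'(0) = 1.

Divide through by 2: f'' - 8f' + 32f = 8*exp(-3*x).
Characteristic equation r² - 8r + 32 = 0 has discriminant (-8)² - 4·(32) = -64 < 0, so r = 4 ± 4i.
Hence f_h = C1*cos(4*x)*exp(4*x) + C2*exp(4*x)*sin(4*x).
Try f_p = A*exp(-3*x). Substituting into the equation and dividing by exp(-3*x) gives A = 8/65, so f_p = 8*exp(-3*x)/65.
General solution: f = 8*exp(-3*x)/65 + C1*cos(4*x)*exp(4*x) + C2*exp(4*x)*sin(4*x).
Apply the initial conditions: f(0) = 8/65 + C1 = -3 and f'(0) = -24/65 + 4*C1 + 4*C2 = 1. Solving gives C1 = -203/65, C2 = 901/260.

f = 8*exp(-3*x)/65 - 203*cos(4*x)*exp(4*x)/65 + 901*exp(4*x)*sin(4*x)/260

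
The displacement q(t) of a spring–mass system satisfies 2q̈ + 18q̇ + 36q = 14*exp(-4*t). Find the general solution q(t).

Divide through by 2: q'' + 9q' + 18q = 7*exp(-4*t).
Characteristic equation r² + 9r + 18 = 0 factors as (r + 6)(r + 3) = 0, so r = -6, -3.
Hence q_h = C1*exp(-6*t) + C2*exp(-3*t).
Try q_p = A*exp(-4*t). Substituting into the equation and dividing by exp(-4*t) gives A = -7/2, so q_p = -7*exp(-4*t)/2.

q = -7*exp(-4*t)/2 + C1*exp(-6*t) + C2*exp(-3*t)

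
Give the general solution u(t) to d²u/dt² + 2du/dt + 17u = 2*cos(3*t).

Characteristic equation r² + 2r + 17 = 0 has discriminant (2)² - 4·(17) = -64 < 0, so r = -1 ± 4i.
Hence u_h = C1*cos(4*t)*exp(-t) + C2*exp(-t)*sin(4*t).
Try u_p = A*cos(3*t) + B*sin(3*t). Substituting and equating the coefficients of cos(3t) and sin(3t) gives A = 4/25, B = 3/25, so u_p = 3*sin(3*t)/25 + 4*cos(3*t)/25.

u = 3*sin(3*t)/25 + 4*cos(3*t)/25 + C1*cos(4*t)*exp(-t) + C2*exp(-t)*sin(4*t)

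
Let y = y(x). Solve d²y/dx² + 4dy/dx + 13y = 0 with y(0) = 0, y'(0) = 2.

y = 2*exp(-2*x)*sin(3*x)/3

Characteristic equation r² + 4r + 13 = 0 has discriminant (4)² - 4·(13) = -36 < 0, so r = -2 ± 3i.
Hence y_h = C1*cos(3*x)*exp(-2*x) + C2*exp(-2*x)*sin(3*x).
Apply the initial conditions: y(0) = C1 = 0 and y'(0) = -2*C1 + 3*C2 = 2. Solving gives C1 = 0, C2 = 2/3.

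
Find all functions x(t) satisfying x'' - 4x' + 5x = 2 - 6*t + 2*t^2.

x = -26/125 - 14*t/25 + 2*t**2/5 + C1*cos(t)*exp(2*t) + C2*exp(2*t)*sin(t)

Characteristic equation r² - 4r + 5 = 0 has discriminant (-4)² - 4·(5) = -4 < 0, so r = 2 ± i.
Hence x_h = C1*cos(t)*exp(2*t) + C2*exp(2*t)*sin(t).
For the particular solution try x_p = A0 + A1*t + A2*t^2. Substituting and matching coefficients of each power of t gives A0 = -26/125, A1 = -14/25, A2 = 2/5, so x_p = -26/125 - 14*t/25 + 2*t^2/5.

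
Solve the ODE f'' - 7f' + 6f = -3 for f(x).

Characteristic equation r² - 7r + 6 = 0 factors as (r - 6)(r - 1) = 0, so r = 6, 1.
Hence f_h = C1*exp(6*x) + C2*exp(x).
For the particular solution try f_p = A0. Substituting and matching coefficients of each power of x gives A0 = -1/2, so f_p = -1/2.

f = -1/2 + C1*exp(6*x) + C2*exp(x)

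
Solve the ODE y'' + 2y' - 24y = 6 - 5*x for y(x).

y = -67/288 + 5*x/24 + C1*exp(-6*x) + C2*exp(4*x)

Characteristic equation r² + 2r - 24 = 0 factors as (r + 6)(r - 4) = 0, so r = -6, 4.
Hence y_h = C1*exp(-6*x) + C2*exp(4*x).
For the particular solution try y_p = A0 + A1*x. Substituting and matching coefficients of each power of x gives A0 = -67/288, A1 = 5/24, so y_p = -67/288 + 5*x/24.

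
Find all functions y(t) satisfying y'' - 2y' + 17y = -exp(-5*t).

y = -exp(-5*t)/52 + C1*cos(4*t)*exp(t) + C2*exp(t)*sin(4*t)

Characteristic equation r² - 2r + 17 = 0 has discriminant (-2)² - 4·(17) = -64 < 0, so r = 1 ± 4i.
Hence y_h = C1*cos(4*t)*exp(t) + C2*exp(t)*sin(4*t).
Try y_p = A*exp(-5*t). Substituting into the equation and dividing by exp(-5*t) gives A = -1/52, so y_p = -exp(-5*t)/52.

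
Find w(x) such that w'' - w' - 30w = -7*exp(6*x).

Characteristic equation r² - r - 30 = 0 factors as (r - 6)(r + 5) = 0, so r = 6, -5.
Hence w_h = C1*exp(6*x) + C2*exp(-5*x).
Since exp(6*x) solves the homogeneous equation (r = 6 is a root of multiplicity 1), multiply the trial by x. Try w_p = A*x*exp(6*x). Substituting into the equation and dividing by exp(6*x) gives A = -7/11, so w_p = -7*x*exp(6*x)/11.

w = C1*exp(6*x) + C2*exp(-5*x) - 7*x*exp(6*x)/11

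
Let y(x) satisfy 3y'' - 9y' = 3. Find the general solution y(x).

Divide through by 3: y'' - 3y' = 1.
Characteristic equation r² - 3r = 0 factors as (r - 3)r = 0, so r = 3, 0.
Hence y_h = C1*exp(3*x) + C2.
Since 0 is a characteristic root (multiplicity 1), multiply the polynomial trial by x: try y_p = A0*x. Substituting and matching coefficients of each power of x gives A0 = -1/3, so y_p = -x/3.

y = C2 - x/3 + C1*exp(3*x)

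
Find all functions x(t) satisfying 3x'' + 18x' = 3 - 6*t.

Divide through by 3: x'' + 6x' = 1 - 2*t.
Characteristic equation r² + 6r = 0 factors as (r + 6)r = 0, so r = -6, 0.
Hence x_h = C1*exp(-6*t) + C2.
Since 0 is a characteristic root (multiplicity 1), multiply the polynomial trial by t: try x_p = t*(A0 + A1*t). Substituting and matching coefficients of each power of t gives A0 = 2/9, A1 = -1/6, so x_p = -t^2/6 + 2*t/9.

x = C2 - t**2/6 + 2*t/9 + C1*exp(-6*t)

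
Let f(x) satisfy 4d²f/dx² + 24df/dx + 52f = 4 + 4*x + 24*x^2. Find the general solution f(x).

f = 367/2197 - 59*x/169 + 6*x**2/13 + C1*cos(2*x)*exp(-3*x) + C2*exp(-3*x)*sin(2*x)

Divide through by 4: f'' + 6f' + 13f = 1 + x + 6*x^2.
Characteristic equation r² + 6r + 13 = 0 has discriminant (6)² - 4·(13) = -16 < 0, so r = -3 ± 2i.
Hence f_h = C1*cos(2*x)*exp(-3*x) + C2*exp(-3*x)*sin(2*x).
For the particular solution try f_p = A0 + A1*x + A2*x^2. Substituting and matching coefficients of each power of x gives A0 = 367/2197, A1 = -59/169, A2 = 6/13, so f_p = 367/2197 - 59*x/169 + 6*x^2/13.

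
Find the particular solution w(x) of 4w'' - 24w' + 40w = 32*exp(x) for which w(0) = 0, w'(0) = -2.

w = 8*exp(x)/5 - 8*cos(x)*exp(3*x)/5 + 6*exp(3*x)*sin(x)/5

Divide through by 4: w'' - 6w' + 10w = 8*exp(x).
Characteristic equation r² - 6r + 10 = 0 has discriminant (-6)² - 4·(10) = -4 < 0, so r = 3 ± i.
Hence w_h = C1*cos(x)*exp(3*x) + C2*exp(3*x)*sin(x).
Try w_p = A*exp(x). Substituting into the equation and dividing by exp(x) gives A = 8/5, so w_p = 8*exp(x)/5.
General solution: w = 8*exp(x)/5 + C1*cos(x)*exp(3*x) + C2*exp(3*x)*sin(x).
Apply the initial conditions: w(0) = 8/5 + C1 = 0 and w'(0) = 8/5 + C2 + 3*C1 = -2. Solving gives C1 = -8/5, C2 = 6/5.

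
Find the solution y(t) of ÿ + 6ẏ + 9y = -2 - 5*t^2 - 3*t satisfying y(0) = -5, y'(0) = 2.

Characteristic equation r² + 6r + 9 = 0 has discriminant (6)² - 4·(9) = 0, so r = -3 is a repeated root.
Hence y_h = (C1 + C2*t)*exp(-3*t).
For the particular solution try y_p = A0 + A1*t + A2*t^2. Substituting and matching coefficients of each power of t gives A0 = -10/27, A1 = 11/27, A2 = -5/9, so y_p = -10/27 - 5*t^2/9 + 11*t/27.
General solution: y = -10/27 - 5*t^2/9 + 11*t/27 + C1*exp(-3*t) + C2*t*exp(-3*t).
Apply the initial conditions: y(0) = -10/27 + C1 = -5 and y'(0) = 11/27 + C2 - 3*C1 = 2. Solving gives C1 = -125/27, C2 = -332/27.

y = -10/27 - 125*exp(-3*t)/27 - 5*t**2/9 + 11*t/27 - 332*t*exp(-3*t)/27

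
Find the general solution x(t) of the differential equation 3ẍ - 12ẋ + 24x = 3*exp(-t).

x = exp(-t)/13 + C1*cos(2*t)*exp(2*t) + C2*exp(2*t)*sin(2*t)

Divide through by 3: x'' - 4x' + 8x = exp(-t).
Characteristic equation r² - 4r + 8 = 0 has discriminant (-4)² - 4·(8) = -16 < 0, so r = 2 ± 2i.
Hence x_h = C1*cos(2*t)*exp(2*t) + C2*exp(2*t)*sin(2*t).
Try x_p = A*exp(-t). Substituting into the equation and dividing by exp(-t) gives A = 1/13, so x_p = exp(-t)/13.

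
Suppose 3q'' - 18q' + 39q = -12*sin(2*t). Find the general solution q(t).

Divide through by 3: q'' - 6q' + 13q = -4*sin(2*t).
Characteristic equation r² - 6r + 13 = 0 has discriminant (-6)² - 4·(13) = -16 < 0, so r = 3 ± 2i.
Hence q_h = C1*cos(2*t)*exp(3*t) + C2*exp(3*t)*sin(2*t).
Try q_p = A*cos(2*t) + B*sin(2*t). Substituting and equating the coefficients of cos(2t) and sin(2t) gives A = -16/75, B = -4/25, so q_p = -16*cos(2*t)/75 - 4*sin(2*t)/25.

q = -16*cos(2*t)/75 - 4*sin(2*t)/25 + C1*cos(2*t)*exp(3*t) + C2*exp(3*t)*sin(2*t)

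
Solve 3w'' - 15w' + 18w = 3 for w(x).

w = 1/6 + C1*exp(2*x) + C2*exp(3*x)

Divide through by 3: w'' - 5w' + 6w = 1.
Characteristic equation r² - 5r + 6 = 0 factors as (r - 2)(r - 3) = 0, so r = 2, 3.
Hence w_h = C1*exp(2*x) + C2*exp(3*x).
For the particular solution try w_p = A0. Substituting and matching coefficients of each power of x gives A0 = 1/6, so w_p = 1/6.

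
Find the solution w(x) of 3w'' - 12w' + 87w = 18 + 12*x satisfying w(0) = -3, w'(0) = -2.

w = 190/841 + 4*x/29 - 2713*cos(5*x)*exp(2*x)/841 + 3628*exp(2*x)*sin(5*x)/4205

Divide through by 3: w'' - 4w' + 29w = 6 + 4*x.
Characteristic equation r² - 4r + 29 = 0 has discriminant (-4)² - 4·(29) = -100 < 0, so r = 2 ± 5i.
Hence w_h = C1*cos(5*x)*exp(2*x) + C2*exp(2*x)*sin(5*x).
For the particular solution try w_p = A0 + A1*x. Substituting and matching coefficients of each power of x gives A0 = 190/841, A1 = 4/29, so w_p = 190/841 + 4*x/29.
General solution: w = 190/841 + 4*x/29 + C1*cos(5*x)*exp(2*x) + C2*exp(2*x)*sin(5*x).
Apply the initial conditions: w(0) = 190/841 + C1 = -3 and w'(0) = 4/29 + 2*C1 + 5*C2 = -2. Solving gives C1 = -2713/841, C2 = 3628/4205.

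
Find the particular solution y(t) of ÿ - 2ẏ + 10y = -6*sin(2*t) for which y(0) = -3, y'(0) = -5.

y = -9*sin(2*t)/13 - 6*cos(2*t)/13 - 33*cos(3*t)*exp(t)/13 - 14*exp(t)*sin(3*t)/39

Characteristic equation r² - 2r + 10 = 0 has discriminant (-2)² - 4·(10) = -36 < 0, so r = 1 ± 3i.
Hence y_h = C1*cos(3*t)*exp(t) + C2*exp(t)*sin(3*t).
Try y_p = A*cos(2*t) + B*sin(2*t). Substituting and equating the coefficients of cos(2t) and sin(2t) gives A = -6/13, B = -9/13, so y_p = -9*sin(2*t)/13 - 6*cos(2*t)/13.
General solution: y = -9*sin(2*t)/13 - 6*cos(2*t)/13 + C1*cos(3*t)*exp(t) + C2*exp(t)*sin(3*t).
Apply the initial conditions: y(0) = -6/13 + C1 = -3 and y'(0) = -18/13 + C1 + 3*C2 = -5. Solving gives C1 = -33/13, C2 = -14/39.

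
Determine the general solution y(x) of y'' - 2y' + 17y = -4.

y = -4/17 + C1*cos(4*x)*exp(x) + C2*exp(x)*sin(4*x)

Characteristic equation r² - 2r + 17 = 0 has discriminant (-2)² - 4·(17) = -64 < 0, so r = 1 ± 4i.
Hence y_h = C1*cos(4*x)*exp(x) + C2*exp(x)*sin(4*x).
For the particular solution try y_p = A0. Substituting and matching coefficients of each power of x gives A0 = -4/17, so y_p = -4/17.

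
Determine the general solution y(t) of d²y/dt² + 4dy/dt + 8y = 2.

y = 1/4 + C1*cos(2*t)*exp(-2*t) + C2*exp(-2*t)*sin(2*t)

Characteristic equation r² + 4r + 8 = 0 has discriminant (4)² - 4·(8) = -16 < 0, so r = -2 ± 2i.
Hence y_h = C1*cos(2*t)*exp(-2*t) + C2*exp(-2*t)*sin(2*t).
For the particular solution try y_p = A0. Substituting and matching coefficients of each power of t gives A0 = 1/4, so y_p = 1/4.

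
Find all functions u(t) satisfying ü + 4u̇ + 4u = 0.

u = C1*exp(-2*t) + C2*t*exp(-2*t)

Characteristic equation r² + 4r + 4 = 0 has discriminant (4)² - 4·(4) = 0, so r = -2 is a repeated root.
Hence u_h = (C1 + C2*t)*exp(-2*t).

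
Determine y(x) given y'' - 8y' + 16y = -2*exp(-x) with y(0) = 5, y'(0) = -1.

Characteristic equation r² - 8r + 16 = 0 has discriminant (-8)² - 4·(16) = 0, so r = 4 is a repeated root.
Hence y_h = (C1 + C2*x)*exp(4*x).
Try y_p = A*exp(-x). Substituting into the equation and dividing by exp(-x) gives A = -2/25, so y_p = -2*exp(-x)/25.
General solution: y = -2*exp(-x)/25 + C1*exp(4*x) + C2*x*exp(4*x).
Apply the initial conditions: y(0) = -2/25 + C1 = 5 and y'(0) = 2/25 + C2 + 4*C1 = -1. Solving gives C1 = 127/25, C2 = -107/5.

y = -2*exp(-x)/25 + 127*exp(4*x)/25 - 107*x*exp(4*x)/5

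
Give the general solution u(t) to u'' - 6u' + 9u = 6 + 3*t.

u = 8/9 + t/3 + C1*exp(3*t) + C2*t*exp(3*t)

Characteristic equation r² - 6r + 9 = 0 has discriminant (-6)² - 4·(9) = 0, so r = 3 is a repeated root.
Hence u_h = (C1 + C2*t)*exp(3*t).
For the particular solution try u_p = A0 + A1*t. Substituting and matching coefficients of each power of t gives A0 = 8/9, A1 = 1/3, so u_p = 8/9 + t/3.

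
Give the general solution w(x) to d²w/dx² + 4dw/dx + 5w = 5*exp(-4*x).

w = C1*cos(x)*exp(-2*x) + C2*exp(-2*x)*sin(x) + exp(-4*x)

Characteristic equation r² + 4r + 5 = 0 has discriminant (4)² - 4·(5) = -4 < 0, so r = -2 ± i.
Hence w_h = C1*cos(x)*exp(-2*x) + C2*exp(-2*x)*sin(x).
Try w_p = A*exp(-4*x). Substituting into the equation and dividing by exp(-4*x) gives A = 1, so w_p = exp(-4*x).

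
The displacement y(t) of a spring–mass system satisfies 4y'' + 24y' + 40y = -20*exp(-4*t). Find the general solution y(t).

Divide through by 4: y'' + 6y' + 10y = -5*exp(-4*t).
Characteristic equation r² + 6r + 10 = 0 has discriminant (6)² - 4·(10) = -4 < 0, so r = -3 ± i.
Hence y_h = C1*cos(t)*exp(-3*t) + C2*exp(-3*t)*sin(t).
Try y_p = A*exp(-4*t). Substituting into the equation and dividing by exp(-4*t) gives A = -5/2, so y_p = -5*exp(-4*t)/2.

y = -5*exp(-4*t)/2 + C1*cos(t)*exp(-3*t) + C2*exp(-3*t)*sin(t)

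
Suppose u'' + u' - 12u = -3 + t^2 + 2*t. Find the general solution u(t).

Characteristic equation r² + r - 12 = 0 factors as (r - 3)(r + 4) = 0, so r = 3, -4.
Hence u_h = C1*exp(3*t) + C2*exp(-4*t).
For the particular solution try u_p = A0 + A1*t + A2*t^2. Substituting and matching coefficients of each power of t gives A0 = 191/864, A1 = -13/72, A2 = -1/12, so u_p = 191/864 - 13*t/72 - t^2/12.

u = 191/864 - 13*t/72 - t**2/12 + C1*exp(3*t) + C2*exp(-4*t)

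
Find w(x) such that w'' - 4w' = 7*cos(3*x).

w = C2 - 28*sin(3*x)/75 - 7*cos(3*x)/25 + C1*exp(4*x)

Characteristic equation r² - 4r = 0 factors as (r - 4)r = 0, so r = 4, 0.
Hence w_h = C1*exp(4*x) + C2.
Try w_p = A*cos(3*x) + B*sin(3*x). Substituting and equating the coefficients of cos(3x) and sin(3x) gives A = -7/25, B = -28/75, so w_p = -28*sin(3*x)/75 - 7*cos(3*x)/25.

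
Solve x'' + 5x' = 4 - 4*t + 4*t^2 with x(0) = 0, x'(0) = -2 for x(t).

x = -378/625 - 14*t**2/25 + 4*t**3/15 + 128*t/125 + 378*exp(-5*t)/625

Characteristic equation r² + 5r = 0 factors as (r + 5)r = 0, so r = -5, 0.
Hence x_h = C1*exp(-5*t) + C2.
Since 0 is a characteristic root (multiplicity 1), multiply the polynomial trial by t: try x_p = t*(A0 + A1*t + A2*t^2). Substituting and matching coefficients of each power of t gives A0 = 128/125, A1 = -14/25, A2 = 4/15, so x_p = -14*t^2/25 + 4*t^3/15 + 128*t/125.
General solution: x = C2 - 14*t^2/25 + 4*t^3/15 + 128*t/125 + C1*exp(-5*t).
Apply the initial conditions: x(0) = C1 + C2 = 0 and x'(0) = 128/125 - 5*C1 = -2. Solving gives C1 = 378/625, C2 = -378/625.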